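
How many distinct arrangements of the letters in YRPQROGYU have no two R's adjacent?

There are 9!/(2!·2!) = 90720 arrangements of YRPQROGYU in total.
If the two R's are adjacent, glue them into one block, leaving 8 items to arrange: (8)!/(2!) = 20160 ways.
Hence 90720 − 20160 = 70560.

70560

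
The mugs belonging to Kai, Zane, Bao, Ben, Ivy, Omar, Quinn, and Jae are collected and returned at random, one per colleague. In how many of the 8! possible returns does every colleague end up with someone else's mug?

14833

This is the derangement count D_8: permutations of 8 items with no fixed point.
By inclusion–exclusion this is Σ_{j=0}^{8} (−1)^j C(8,j)·(8−j)!.
Computing: 40320 − 40320 + 20160 − 6720 + 1680 − 336 + 56 − 8 + 1 = 14833.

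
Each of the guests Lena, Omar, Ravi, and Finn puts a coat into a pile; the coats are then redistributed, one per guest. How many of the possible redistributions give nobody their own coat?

9

Let Aᵢ be the assignments in which guest i gets their own coat. We want the size of the complement of A₁∪…∪A_4.
By inclusion–exclusion this is Σ_{j=0}^{4} (−1)^j C(4,j)·(4−j)!.
Computing: 24 − 24 + 12 − 4 + 1 = 9.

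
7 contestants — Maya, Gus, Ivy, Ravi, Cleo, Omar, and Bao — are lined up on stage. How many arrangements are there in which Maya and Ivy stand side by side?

1440

Glue Maya and Ivy into one block (2 internal orders), leaving 6 units to arrange in a row.
That gives 2 × 6! = 2 × 720 = 1440.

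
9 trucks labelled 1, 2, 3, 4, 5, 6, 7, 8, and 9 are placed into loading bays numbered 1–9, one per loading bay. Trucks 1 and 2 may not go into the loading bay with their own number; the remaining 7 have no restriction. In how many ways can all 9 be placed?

Let Aᵢ (for i ∈ {1, 2}) be the placements that put truck i in its forbidden loading bay. Any j of these fix j positions, leaving (9−j)! ways to fill the rest, and there are C(2,j) ways to pick which j.
By inclusion–exclusion, the number of valid placements is Σ_{j=0}^{2} (−1)^j C(2,j)·(9−j)!.
Computing: 362880 − 80640 + 5040 = 287280.

287280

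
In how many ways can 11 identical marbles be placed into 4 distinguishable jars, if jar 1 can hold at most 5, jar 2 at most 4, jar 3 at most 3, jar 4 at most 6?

85

By stars and bars, unrestricted non-negative solutions to x_1+…+x_4 = 11 number C(11+3,3) = 364.
Subtract solutions that violate a single cap (substitute x_i' = x_i − (cap_i+1)): x_1 ≥ 6 gives C(8,3) = 56; x_2 ≥ 5 gives C(9,3) = 84; x_3 ≥ 4 gives C(10,3) = 120; x_4 ≥ 7 gives C(7,3) = 35. Together 295.
Add back pairs where two caps are both exceeded: 1 + 4 + 0 + 10 + 0 + 1 = 16.
By inclusion–exclusion the count is 364 − 295 + 16 = 85.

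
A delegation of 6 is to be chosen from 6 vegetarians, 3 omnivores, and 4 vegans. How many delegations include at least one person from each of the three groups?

1416

Total 6-person selections from all 13: C(13,6) = 1716.
Selections missing a whole group: no vegetarians → C(7,6) = 7; no omnivores → C(10,6) = 210; no vegans → C(9,6) = 84.
Add back selections omitting two groups (i.e. drawn from a single group): C(6,6) + C(3,6) + C(4,6) = 1.
By inclusion–exclusion: 1716 − 301 + 1 = 1416.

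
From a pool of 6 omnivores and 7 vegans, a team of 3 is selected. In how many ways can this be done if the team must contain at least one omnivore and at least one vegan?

Total 3-person selections from all 13: C(13,3) = 286.
Selections missing a whole group: no omnivores → C(7,3) = 35; no vegans → C(6,3) = 20.
Both groups omitted at once is impossible, so 286 − 55 = 231.

231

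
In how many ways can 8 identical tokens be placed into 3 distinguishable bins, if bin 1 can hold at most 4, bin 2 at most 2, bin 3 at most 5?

By stars and bars, unrestricted non-negative solutions to x_1+…+x_3 = 8 number C(8+2,2) = 45.
Subtract solutions that violate a single cap (substitute x_i' = x_i − (cap_i+1)): x_1 ≥ 5 gives C(5,2) = 10; x_2 ≥ 3 gives C(7,2) = 21; x_3 ≥ 6 gives C(4,2) = 6. Together 37.
Add back pairs where two caps are both exceeded: 1 + 0 + 0 = 1.
By inclusion–exclusion the count is 45 − 37 + 1 = 9.

9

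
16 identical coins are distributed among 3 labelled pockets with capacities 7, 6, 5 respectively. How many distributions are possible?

By stars and bars, unrestricted non-negative solutions to x_1+…+x_3 = 16 number C(16+2,2) = 153.
Subtract solutions that violate a single cap (substitute x_i' = x_i − (cap_i+1)): x_1 ≥ 8 gives C(10,2) = 45; x_2 ≥ 7 gives C(11,2) = 55; x_3 ≥ 6 gives C(12,2) = 66. Together 166.
Add back pairs where two caps are both exceeded: 3 + 6 + 10 = 19.
By inclusion–exclusion the count is 153 − 166 + 19 = 6.

6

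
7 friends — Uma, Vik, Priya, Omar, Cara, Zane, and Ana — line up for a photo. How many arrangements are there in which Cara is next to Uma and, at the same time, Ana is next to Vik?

Treat {Cara,Uma} as one block (2 orders) and {Ana,Vik} as another (2 orders).
That leaves 5 units to arrange: 2 × 2 × 5! = 4 × 120 = 480.

480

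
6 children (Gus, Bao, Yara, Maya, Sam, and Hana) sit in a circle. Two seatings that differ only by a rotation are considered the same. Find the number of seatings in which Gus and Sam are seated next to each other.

48

Treat {Gus, Sam} as one unit (2 internal orders) and seat the resulting 5 units around the table: (4)! circular arrangements.
So 2 × (4)! = 2 × 24 = 48.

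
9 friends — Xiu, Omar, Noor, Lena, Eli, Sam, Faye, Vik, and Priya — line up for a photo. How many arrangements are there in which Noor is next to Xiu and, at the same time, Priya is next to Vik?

Treat {Noor,Xiu} as one block (2 orders) and {Priya,Vik} as another (2 orders).
That leaves 7 units to arrange: 2 × 2 × 7! = 4 × 5040 = 20160.

20160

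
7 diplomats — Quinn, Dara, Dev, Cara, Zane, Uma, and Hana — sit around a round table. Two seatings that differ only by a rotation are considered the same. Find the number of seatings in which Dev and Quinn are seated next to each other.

240

Glue Dev and Quinn into a block (2 internal orders). Seating 6 units around a circle gives (5)! arrangements.
So 2 × (5)! = 2 × 120 = 240.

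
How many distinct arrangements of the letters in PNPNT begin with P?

Fix P in the first position and arrange the remaining 4 letters.
Those 4 letters have N appearing twice, giving (4)!/(2!) = 12.

12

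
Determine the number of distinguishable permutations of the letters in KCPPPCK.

210

Letter multiplicities in KCPPPCK: C×2, K×2, P×3.
So there are 7! / (3!·2!·2!) = 210 distinguishable arrangements.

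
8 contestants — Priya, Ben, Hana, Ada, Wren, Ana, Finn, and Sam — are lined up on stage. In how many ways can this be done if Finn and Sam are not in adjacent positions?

30240

There are 8! = 40320 arrangements in all. If Finn and Sam are adjacent, merging them into one block gives 2·(7)! = 10080 arrangements.
So 40320 − 10080 = 30240 arrangements keep them apart.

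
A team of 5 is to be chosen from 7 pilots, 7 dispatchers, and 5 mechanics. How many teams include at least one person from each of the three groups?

With no constraint there are C(19,5) = 11628 possible selections.
Subtract selections that omit an entire group: no pilots → C(12,5) = 792; no dispatchers → C(12,5) = 792; no mechanics → C(14,5) = 2002.
Add back selections omitting two groups (i.e. drawn from a single group): C(7,5) + C(7,5) + C(5,5) = 43.
By inclusion–exclusion: 11628 − 3586 + 43 = 8085.

8085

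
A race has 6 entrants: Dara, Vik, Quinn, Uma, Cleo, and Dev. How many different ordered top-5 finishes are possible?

There are 6 choices for 1st place, 5 for 2nd, and so on down to 2 for position 5.
That gives 6 × 5 × 4 × 3 × 2 = 720.

720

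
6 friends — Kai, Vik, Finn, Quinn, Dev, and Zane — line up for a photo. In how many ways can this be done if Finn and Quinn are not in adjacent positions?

480

Of the 6! = 720 arrangements, those with Finn and Quinn adjacent number 2 × 5! = 240 (treat the pair as a block with 2 internal orders).
Complementary counting: 720 − 240 = 480.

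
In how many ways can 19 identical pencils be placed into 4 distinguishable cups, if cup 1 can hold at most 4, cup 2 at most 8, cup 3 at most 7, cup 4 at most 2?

Ignoring the caps, the number of non-negative solutions to x_1+…+x_4 = 19 is C(22,3) = 1540.
Subtract solutions that violate a single cap (substitute x_i' = x_i − (cap_i+1)): x_1 ≥ 5 gives C(17,3) = 680; x_2 ≥ 9 gives C(13,3) = 286; x_3 ≥ 8 gives C(14,3) = 364; x_4 ≥ 3 gives C(19,3) = 969. Together 2299.
Add back pairs where two caps are both exceeded: 56 + 84 + 364 + 10 + 120 + 165 = 799.
Subtract triples: 0 + 10 + 20 + 0 = 30.
By inclusion–exclusion the count is 1540 − 2299 + 799 − 30 = 10.

10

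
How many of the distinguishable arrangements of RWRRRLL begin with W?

15

With the first slot taken by W, it remains to arrange the other 6 letters (RRRRLL).
Those 6 letters have L appearing twice and R appearing 4 times, giving (6)!/(4!·2!) = 15.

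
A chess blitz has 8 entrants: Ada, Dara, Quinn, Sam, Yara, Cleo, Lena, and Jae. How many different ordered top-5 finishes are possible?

This is an ordered selection of 5 from 8: P(8,5).
That gives 8 × 7 × 6 × 5 × 4 = 6720.

6720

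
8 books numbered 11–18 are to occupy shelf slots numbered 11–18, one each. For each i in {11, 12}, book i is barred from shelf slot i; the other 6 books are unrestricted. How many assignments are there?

Let Aᵢ (for i ∈ {11, 12}) be the placements that put book i in its forbidden shelf slot. Any j of these fix j positions, leaving (8−j)! ways to fill the rest, and there are C(2,j) ways to pick which j.
By inclusion–exclusion, the number of valid placements is Σ_{j=0}^{2} (−1)^j C(2,j)·(8−j)!.
Computing: 40320 − 10080 + 720 = 30960.

30960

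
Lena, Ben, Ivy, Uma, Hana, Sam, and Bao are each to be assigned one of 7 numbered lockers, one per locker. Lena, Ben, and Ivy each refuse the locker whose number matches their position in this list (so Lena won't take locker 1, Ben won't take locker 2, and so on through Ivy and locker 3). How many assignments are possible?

3216

Let Aᵢ (for i ∈ {1, 2, 3}) be the placements that put person i in their forbidden locker. Any j of these fix j positions, leaving (7−j)! ways to fill the rest, and there are C(3,j) ways to pick which j.
By inclusion–exclusion, the number of valid placements is Σ_{j=0}^{3} (−1)^j C(3,j)·(7−j)!.
Computing: 5040 − 2160 + 360 − 24 = 3216.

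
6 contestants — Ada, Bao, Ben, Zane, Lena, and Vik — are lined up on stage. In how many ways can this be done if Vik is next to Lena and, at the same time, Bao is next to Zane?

96

Treat {Vik,Lena} as one block (2 orders) and {Bao,Zane} as another (2 orders).
That leaves 4 units to arrange: 2 × 2 × 4! = 4 × 24 = 96.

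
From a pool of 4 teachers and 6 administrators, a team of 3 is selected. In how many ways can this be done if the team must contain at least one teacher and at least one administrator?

Total 3-person selections from all 10: C(10,3) = 120.
Subtract selections that omit an entire group: no teachers → C(6,3) = 20; no administrators → C(4,3) = 4.
Both groups omitted at once is impossible, so 120 − 24 = 96.

96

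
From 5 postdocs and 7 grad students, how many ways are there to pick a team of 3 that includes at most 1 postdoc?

140

Split by how many postdocs are chosen (0 through 1).
Sum: C(5,0)·C(7,3) + C(5,1)·C(7,2) = 35 + 105 = 140.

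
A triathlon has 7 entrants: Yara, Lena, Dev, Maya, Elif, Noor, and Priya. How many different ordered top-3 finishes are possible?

This is an ordered selection of 3 from 7: P(7,3).
That gives 7 × 6 × 5 = 210.

210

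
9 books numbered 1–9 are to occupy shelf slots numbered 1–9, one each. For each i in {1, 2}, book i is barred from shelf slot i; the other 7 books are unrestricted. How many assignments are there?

287280

Let Aᵢ (for i ∈ {1, 2}) be the placements that put book i in its forbidden shelf slot. Any j of these fix j positions, leaving (9−j)! ways to fill the rest, and there are C(2,j) ways to pick which j.
By inclusion–exclusion, the number of valid placements is Σ_{j=0}^{2} (−1)^j C(2,j)·(9−j)!.
Computing: 362880 − 80640 + 5040 = 287280.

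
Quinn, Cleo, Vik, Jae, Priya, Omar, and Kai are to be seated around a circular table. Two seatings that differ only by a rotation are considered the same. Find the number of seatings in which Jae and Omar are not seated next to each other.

480

Without the restriction there are (6)! = 720 seatings.
Those with Jae next to Omar: fuse the pair into one unit and seat 6 units around a circle — 2·(5)! = 240.
Subtracting, 720 − 240 = 480.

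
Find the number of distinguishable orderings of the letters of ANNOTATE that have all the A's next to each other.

Treat the 2 copies of A as a single block. The multiset to arrange is then {AA, E, N, N, O, T, T}, 7 items in all.
That gives (7)!/(2!·2!) = 1260 arrangements.

1260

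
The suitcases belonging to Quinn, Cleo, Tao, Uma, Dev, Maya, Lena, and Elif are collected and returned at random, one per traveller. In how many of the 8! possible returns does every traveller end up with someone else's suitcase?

Count assignments avoiding every fixed point. For any j of the 8 travellers fixed to their own suitcase, the other 8−j can be arranged in (8−j)! ways.
By inclusion–exclusion this is Σ_{j=0}^{8} (−1)^j C(8,j)·(8−j)!.
Computing: 40320 − 40320 + 20160 − 6720 + 1680 − 336 + 56 − 8 + 1 = 14833.

14833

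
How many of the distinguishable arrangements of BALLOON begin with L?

With the first slot taken by L, it remains to arrange the other 6 letters (BALOON).
Those 6 letters have O appearing twice, giving (6)!/(2!) = 360.

360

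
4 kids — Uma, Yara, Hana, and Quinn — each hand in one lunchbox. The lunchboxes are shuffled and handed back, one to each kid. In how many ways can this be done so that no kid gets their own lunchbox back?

9

This is the derangement count D_4: permutations of 4 items with no fixed point.
By inclusion–exclusion this is Σ_{j=0}^{4} (−1)^j C(4,j)·(4−j)!.
Computing: 24 − 24 + 12 − 4 + 1 = 9.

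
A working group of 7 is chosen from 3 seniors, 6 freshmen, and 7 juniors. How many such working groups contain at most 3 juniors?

Split by how many juniors are chosen (0 through 3).
Sum: C(7,0)·C(9,7) + C(7,1)·C(9,6) + C(7,2)·C(9,5) + C(7,3)·C(9,4) = 36 + 588 + 2646 + 4410 = 7680.

7680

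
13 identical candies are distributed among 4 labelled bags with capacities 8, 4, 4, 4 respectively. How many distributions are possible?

By stars and bars, unrestricted non-negative solutions to x_1+…+x_4 = 13 number C(13+3,3) = 560.
Subtract solutions that violate a single cap (substitute x_i' = x_i − (cap_i+1)): x_1 ≥ 9 gives C(7,3) = 35; x_2 ≥ 5 gives C(11,3) = 165; x_3 ≥ 5 gives C(11,3) = 165; x_4 ≥ 5 gives C(11,3) = 165. Together 530.
Add back pairs where two caps are both exceeded: 0 + 0 + 0 + 20 + 20 + 20 = 60.
By inclusion–exclusion the count is 560 − 530 + 60 = 90.

90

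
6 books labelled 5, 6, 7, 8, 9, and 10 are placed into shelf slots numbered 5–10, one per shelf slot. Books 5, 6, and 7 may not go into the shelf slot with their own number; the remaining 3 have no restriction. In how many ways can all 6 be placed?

Let Aᵢ (for i ∈ {5, 6, 7}) be the placements that put book i in its forbidden shelf slot. Any j of these fix j positions, leaving (6−j)! ways to fill the rest, and there are C(3,j) ways to pick which j.
By inclusion–exclusion, the number of valid placements is Σ_{j=0}^{3} (−1)^j C(3,j)·(6−j)!.
Computing: 720 − 360 + 72 − 6 = 426.

426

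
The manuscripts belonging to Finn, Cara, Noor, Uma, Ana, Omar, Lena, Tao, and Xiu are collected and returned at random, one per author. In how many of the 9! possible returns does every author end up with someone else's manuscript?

Count assignments avoiding every fixed point. For any j of the 9 authors fixed to their own manuscript, the other 9−j can be arranged in (9−j)! ways.
By inclusion–exclusion this is Σ_{j=0}^{9} (−1)^j C(9,j)·(9−j)!.
Computing: 362880 − 362880 + 181440 − 60480 + 15120 − 3024 + 504 − 72 + 9 − 1 = 133496.

133496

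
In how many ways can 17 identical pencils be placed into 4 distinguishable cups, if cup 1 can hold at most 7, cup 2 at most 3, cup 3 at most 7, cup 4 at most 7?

Without the upper bounds there are C(20,3) = 1140 ways to split 17 among 4 cups.
Subtract solutions that violate a single cap (substitute x_i' = x_i − (cap_i+1)): x_1 ≥ 8 gives C(12,3) = 220; x_2 ≥ 4 gives C(16,3) = 560; x_3 ≥ 8 gives C(12,3) = 220; x_4 ≥ 8 gives C(12,3) = 220. Together 1220.
Add back pairs where two caps are both exceeded: 56 + 4 + 4 + 56 + 56 + 4 = 180.
By inclusion–exclusion the count is 1140 − 1220 + 180 = 100.

100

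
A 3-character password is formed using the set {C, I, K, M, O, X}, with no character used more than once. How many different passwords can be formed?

120

Choose and order 3 of the 6 symbols: the first character has 6 options, the next 5, then 4.
That product is 6 × 5 × 4 = 120.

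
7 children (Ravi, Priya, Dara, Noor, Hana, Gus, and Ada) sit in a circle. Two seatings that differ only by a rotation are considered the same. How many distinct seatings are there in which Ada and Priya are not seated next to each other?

Without the restriction there are (6)! = 720 seatings.
Seatings with Ada beside Priya: treat them as a block with 2 internal orders, giving 2 × (5)! = 240.
Subtracting, 720 − 240 = 480.

480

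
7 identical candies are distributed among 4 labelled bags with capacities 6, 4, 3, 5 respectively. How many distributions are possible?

85

By stars and bars, unrestricted non-negative solutions to x_1+…+x_4 = 7 number C(7+3,3) = 120.
Subtract solutions that violate a single cap (substitute x_i' = x_i − (cap_i+1)): x_1 ≥ 7 gives C(3,3) = 1; x_2 ≥ 5 gives C(5,3) = 10; x_3 ≥ 4 gives C(6,3) = 20; x_4 ≥ 6 gives C(4,3) = 4. Together 35.
No two caps can be exceeded simultaneously, so the pair terms are all 0.
By inclusion–exclusion the count is 120 − 35 + 0 = 85.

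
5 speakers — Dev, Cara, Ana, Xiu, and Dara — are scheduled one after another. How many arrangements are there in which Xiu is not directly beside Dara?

72

There are 5! = 120 arrangements in all. If Xiu and Dara are adjacent, merging them into one block gives 2·(4)! = 48 arrangements.
So 120 − 48 = 72 arrangements keep them apart.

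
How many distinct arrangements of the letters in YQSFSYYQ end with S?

With the last slot taken by S, it remains to arrange the other 7 letters (YQFSYYQ).
Those 7 letters have Q appearing twice and Y appearing 3 times, giving (7)!/(3!·2!) = 420.

420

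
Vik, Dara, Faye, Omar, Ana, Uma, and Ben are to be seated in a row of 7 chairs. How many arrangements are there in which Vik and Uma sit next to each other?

1440

Place the 5 others and the Vik-Uma pair as 6 objects in a line; the pair has 2 internal arrangements.
That gives 2 × 6! = 2 × 720 = 1440.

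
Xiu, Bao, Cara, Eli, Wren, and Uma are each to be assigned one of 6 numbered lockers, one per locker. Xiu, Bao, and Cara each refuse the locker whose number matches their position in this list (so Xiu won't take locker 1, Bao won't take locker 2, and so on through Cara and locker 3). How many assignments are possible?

426

Let Aᵢ (for i ∈ {1, 2, 3}) be the placements that put person i in their forbidden locker. Any j of these fix j positions, leaving (6−j)! ways to fill the rest, and there are C(3,j) ways to pick which j.
By inclusion–exclusion, the number of valid placements is Σ_{j=0}^{3} (−1)^j C(3,j)·(6−j)!.
Computing: 720 − 360 + 72 − 6 = 426.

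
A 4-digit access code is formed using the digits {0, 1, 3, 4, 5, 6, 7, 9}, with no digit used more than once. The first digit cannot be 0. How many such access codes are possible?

1470

The first digit has 8−1 = 7 choices (anything except 0).
The remaining 3 digits are filled from the other 7 symbols without repetition: 7 × 6 × 5 = 210.
Total: 7 × 210 = 1470.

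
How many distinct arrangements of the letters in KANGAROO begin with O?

Fix O in the first position and arrange the remaining 7 letters.
Those 7 letters have A appearing twice, giving (7)!/(2!) = 2520.

2520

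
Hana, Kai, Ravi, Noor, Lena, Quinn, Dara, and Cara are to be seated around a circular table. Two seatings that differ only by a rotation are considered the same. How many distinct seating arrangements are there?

5040

Around a circle, 8 distinct people have 8!/8 = (7)! = 5040 rotationally distinct seatings.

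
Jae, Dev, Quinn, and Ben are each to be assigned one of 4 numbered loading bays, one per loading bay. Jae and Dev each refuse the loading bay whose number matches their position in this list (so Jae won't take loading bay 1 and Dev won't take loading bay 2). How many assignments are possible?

Let Aᵢ (for i ∈ {1, 2}) be the placements that put person i in their forbidden loading bay. Any j of these fix j positions, leaving (4−j)! ways to fill the rest, and there are C(2,j) ways to pick which j.
By inclusion–exclusion, the number of valid placements is Σ_{j=0}^{2} (−1)^j C(2,j)·(4−j)!.
Computing: 24 − 12 + 2 = 14.

14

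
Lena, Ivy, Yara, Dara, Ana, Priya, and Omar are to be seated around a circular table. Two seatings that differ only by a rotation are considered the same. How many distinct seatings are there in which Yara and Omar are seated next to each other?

240

Glue Yara and Omar into a block (2 internal orders). Seating 6 units around a circle gives (5)! arrangements.
So 2 × (5)! = 2 × 120 = 240.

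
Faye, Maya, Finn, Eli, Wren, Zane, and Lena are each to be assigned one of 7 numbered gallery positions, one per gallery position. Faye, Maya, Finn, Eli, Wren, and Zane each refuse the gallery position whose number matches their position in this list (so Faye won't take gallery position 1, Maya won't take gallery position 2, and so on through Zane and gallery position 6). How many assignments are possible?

2119

Let Aᵢ (for 1 ≤ i ≤ 6) be the placements that put person i in their forbidden gallery position. Any j of these fix j positions, leaving (7−j)! ways to fill the rest, and there are C(6,j) ways to pick which j.
By inclusion–exclusion, the number of valid placements is Σ_{j=0}^{6} (−1)^j C(6,j)·(7−j)!.
Computing: 5040 − 4320 + 1800 − 480 + 90 − 12 + 1 = 2119.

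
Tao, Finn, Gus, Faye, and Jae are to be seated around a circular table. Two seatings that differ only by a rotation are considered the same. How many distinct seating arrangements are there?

24

Seat Tao anywhere (absorbing the rotational symmetry), then permute the other 4: (4)! = 24.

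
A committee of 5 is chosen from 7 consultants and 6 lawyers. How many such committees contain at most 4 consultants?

Split by how many consultants are chosen (0 through 4).
Sum: C(7,0)·C(6,5) + C(7,1)·C(6,4) + C(7,2)·C(6,3) + C(7,3)·C(6,2) + C(7,4)·C(6,1) = 6 + 105 + 420 + 525 + 210 = 1266.

1266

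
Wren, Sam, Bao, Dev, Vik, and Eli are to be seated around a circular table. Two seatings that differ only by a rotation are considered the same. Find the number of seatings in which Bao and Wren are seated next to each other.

48

Treat {Bao, Wren} as one unit (2 internal orders) and seat the resulting 5 units around the table: (4)! circular arrangements.
So 2 × (4)! = 2 × 24 = 48.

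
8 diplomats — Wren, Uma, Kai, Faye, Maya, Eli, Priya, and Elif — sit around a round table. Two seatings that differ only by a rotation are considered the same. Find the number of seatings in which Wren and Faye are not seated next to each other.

Without the restriction there are (7)! = 5040 seatings.
Seatings with Wren beside Faye: treat them as a block with 2 internal orders, giving 2 × (6)! = 1440.
Subtracting, 5040 − 1440 = 3600.

3600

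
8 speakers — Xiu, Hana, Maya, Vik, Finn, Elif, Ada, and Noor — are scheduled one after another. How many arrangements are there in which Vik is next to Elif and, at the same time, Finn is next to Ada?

2880

Treat {Vik,Elif} as one block (2 orders) and {Finn,Ada} as another (2 orders).
That leaves 6 units to arrange: 2 × 2 × 6! = 4 × 720 = 2880.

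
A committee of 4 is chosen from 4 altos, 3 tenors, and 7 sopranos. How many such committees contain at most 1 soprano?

280

Split by how many sopranos are chosen (0 through 1).
Sum: C(7,0)·C(7,4) + C(7,1)·C(7,3) = 35 + 245 = 280.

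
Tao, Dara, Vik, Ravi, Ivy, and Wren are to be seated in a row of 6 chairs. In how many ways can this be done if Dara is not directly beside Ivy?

480

There are 6! = 720 arrangements in all. If Dara and Ivy are adjacent, merging them into one block gives 2·(5)! = 240 arrangements.
So 720 − 240 = 480 arrangements keep them apart.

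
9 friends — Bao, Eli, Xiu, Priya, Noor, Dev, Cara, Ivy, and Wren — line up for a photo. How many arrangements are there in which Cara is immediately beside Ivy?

Glue Cara and Ivy into one block (2 internal orders), leaving 8 units to arrange in a row.
That gives 2 × 8! = 2 × 40320 = 80640.

80640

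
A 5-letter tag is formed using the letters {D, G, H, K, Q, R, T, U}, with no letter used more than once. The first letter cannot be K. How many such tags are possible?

The first letter has 8−1 = 7 choices (anything except K).
The remaining 4 letters are filled from the other 7 symbols without repetition: 7 × 6 × 5 × 4 = 840.
Total: 7 × 840 = 5880.

5880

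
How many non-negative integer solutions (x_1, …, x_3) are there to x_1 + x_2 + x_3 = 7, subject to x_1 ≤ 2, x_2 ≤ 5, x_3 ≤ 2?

Ignoring the caps, the number of non-negative solutions to x_1+…+x_3 = 7 is C(9,2) = 36.
Subtract solutions that violate a single cap (substitute x_i' = x_i − (cap_i+1)): x_1 ≥ 3 gives C(6,2) = 15; x_2 ≥ 6 gives C(3,2) = 3; x_3 ≥ 3 gives C(6,2) = 15. Together 33.
Add back pairs where two caps are both exceeded: 0 + 3 + 0 = 3.
By inclusion–exclusion the count is 36 − 33 + 3 = 6.

6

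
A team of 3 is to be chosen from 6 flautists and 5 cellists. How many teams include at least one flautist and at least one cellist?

135

Unrestricted: C(11,3) = 165 ways to pick any 3 of the 11.
Selections missing a whole group: no flautists → C(5,3) = 10; no cellists → C(6,3) = 20.
Both groups omitted at once is impossible, so 165 − 30 = 135.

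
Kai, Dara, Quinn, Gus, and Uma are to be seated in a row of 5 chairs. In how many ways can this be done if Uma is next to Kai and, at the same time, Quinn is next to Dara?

Treat {Uma,Kai} as one block (2 orders) and {Quinn,Dara} as another (2 orders).
That leaves 3 units to arrange: 2 × 2 × 3! = 4 × 6 = 24.

24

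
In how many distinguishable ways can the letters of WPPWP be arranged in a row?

WPPWP has 5 letters with P appearing 3 times and W appearing twice.
The number of distinct arrangements is 5!/(3!·2!) = 120/12 = 10.

10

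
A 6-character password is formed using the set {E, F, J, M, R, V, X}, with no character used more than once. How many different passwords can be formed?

With no repetition, fill the 6 characters in order: 7 choices, then 6, down to 2.
That product is 7 × 6 × 5 × 4 × 3 × 2 = 5040.

5040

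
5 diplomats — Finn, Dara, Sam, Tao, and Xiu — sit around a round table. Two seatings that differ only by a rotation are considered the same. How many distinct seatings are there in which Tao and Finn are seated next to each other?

12

Glue Tao and Finn into a block (2 internal orders). Seating 4 units around a circle gives (3)! arrangements.
So 2 × (3)! = 2 × 6 = 12.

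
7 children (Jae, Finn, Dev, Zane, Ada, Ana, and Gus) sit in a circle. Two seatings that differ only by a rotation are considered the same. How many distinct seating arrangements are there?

Seat Jae anywhere (absorbing the rotational symmetry), then permute the other 6: (6)! = 720.

720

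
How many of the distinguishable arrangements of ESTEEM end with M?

Fix M in the last position and arrange the remaining 5 letters.
Those 5 letters have E appearing 3 times, giving (5)!/(3!) = 20.

20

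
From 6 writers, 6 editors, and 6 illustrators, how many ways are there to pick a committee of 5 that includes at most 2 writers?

Split by how many writers are chosen (0 through 2).
Sum: C(6,0)·C(12,5) + C(6,1)·C(12,4) + C(6,2)·C(12,3) = 792 + 2970 + 3300 = 7062.

7062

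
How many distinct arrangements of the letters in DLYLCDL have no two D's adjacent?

There are 7!/(3!·2!) = 420 arrangements of DLYLCDL in total.
Arrangements with the D's together: treat DD as one letter, giving (6)!/(3!) = 120.
Hence 420 − 120 = 300.

300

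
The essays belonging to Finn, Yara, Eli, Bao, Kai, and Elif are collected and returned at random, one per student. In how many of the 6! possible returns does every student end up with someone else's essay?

265

This is the derangement count D_6: permutations of 6 items with no fixed point.
By inclusion–exclusion this is Σ_{j=0}^{6} (−1)^j C(6,j)·(6−j)!.
Computing: 720 − 720 + 360 − 120 + 30 − 6 + 1 = 265.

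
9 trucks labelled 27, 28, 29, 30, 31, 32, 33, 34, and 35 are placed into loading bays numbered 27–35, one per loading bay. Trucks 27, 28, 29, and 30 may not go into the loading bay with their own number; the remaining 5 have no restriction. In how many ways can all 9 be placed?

229080

Let Aᵢ (for 27 ≤ i ≤ 30) be the placements that put truck i in its forbidden loading bay. Any j of these fix j positions, leaving (9−j)! ways to fill the rest, and there are C(4,j) ways to pick which j.
By inclusion–exclusion, the number of valid placements is Σ_{j=0}^{4} (−1)^j C(4,j)·(9−j)!.
Computing: 362880 − 161280 + 30240 − 2880 + 120 = 229080.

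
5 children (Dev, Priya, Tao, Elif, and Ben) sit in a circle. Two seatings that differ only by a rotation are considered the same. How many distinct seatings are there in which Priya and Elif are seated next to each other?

Treat {Priya, Elif} as one unit (2 internal orders) and seat the resulting 4 units around the table: (3)! circular arrangements.
So 2 × (3)! = 2 × 6 = 12.

12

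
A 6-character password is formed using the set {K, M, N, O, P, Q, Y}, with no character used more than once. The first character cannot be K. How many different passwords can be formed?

4320

The first character has 7−1 = 6 choices (anything except K).
The remaining 5 characters are filled from the other 6 symbols without repetition: 6 × 5 × 4 × 3 × 2 = 720.
Total: 6 × 720 = 4320.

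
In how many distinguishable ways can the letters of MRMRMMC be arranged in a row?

105

The 7 letters of MRMRMMC have repeats: M appearing 4 times and R appearing twice.
Dividing 7! = 5040 by 4!·2! = 48 for the repeated letters gives 105.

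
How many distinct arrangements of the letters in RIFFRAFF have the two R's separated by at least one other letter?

630

Total arrangements of RIFFRAFF: 8!/(4!·2!) = 840.
Arrangements with the R's together: treat RR as one letter, giving (7)!/(4!) = 210.
Subtracting, 840 − 210 = 630 arrangements keep the R's apart.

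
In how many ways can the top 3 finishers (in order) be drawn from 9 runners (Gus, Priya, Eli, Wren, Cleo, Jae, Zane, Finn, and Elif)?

504

There are 9 choices for 1st place, 8 for 2nd, and 7 for 3rd.
That gives 9 × 8 × 7 = 504.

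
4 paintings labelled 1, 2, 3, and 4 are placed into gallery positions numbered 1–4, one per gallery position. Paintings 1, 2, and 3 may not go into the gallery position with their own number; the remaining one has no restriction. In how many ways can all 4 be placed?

11

Let Aᵢ (for i ∈ {1, 2, 3}) be the placements that put painting i in its forbidden gallery position. Any j of these fix j positions, leaving (4−j)! ways to fill the rest, and there are C(3,j) ways to pick which j.
By inclusion–exclusion, the number of valid placements is Σ_{j=0}^{3} (−1)^j C(3,j)·(4−j)!.
Computing: 24 − 18 + 6 − 1 = 11.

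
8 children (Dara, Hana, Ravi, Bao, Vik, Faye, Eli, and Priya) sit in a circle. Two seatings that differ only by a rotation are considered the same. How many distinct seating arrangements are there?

Seat Dara anywhere (absorbing the rotational symmetry), then permute the other 7: (7)! = 5040.

5040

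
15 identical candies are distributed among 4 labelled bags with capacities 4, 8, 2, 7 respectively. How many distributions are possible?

By stars and bars, unrestricted non-negative solutions to x_1+…+x_4 = 15 number C(15+3,3) = 816.
Subtract solutions that violate a single cap (substitute x_i' = x_i − (cap_i+1)): x_1 ≥ 5 gives C(13,3) = 286; x_2 ≥ 9 gives C(9,3) = 84; x_3 ≥ 3 gives C(15,3) = 455; x_4 ≥ 8 gives C(10,3) = 120. Together 945.
Add back pairs where two caps are both exceeded: 4 + 120 + 10 + 20 + 0 + 35 = 189.
By inclusion–exclusion the count is 816 − 945 + 189 = 60.

60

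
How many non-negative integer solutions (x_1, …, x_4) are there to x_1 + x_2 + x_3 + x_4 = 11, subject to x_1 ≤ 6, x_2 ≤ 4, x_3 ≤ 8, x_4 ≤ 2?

94

By stars and bars, unrestricted non-negative solutions to x_1+…+x_4 = 11 number C(11+3,3) = 364.
Subtract solutions that violate a single cap (substitute x_i' = x_i − (cap_i+1)): x_1 ≥ 7 gives C(7,3) = 35; x_2 ≥ 5 gives C(9,3) = 84; x_3 ≥ 9 gives C(5,3) = 10; x_4 ≥ 3 gives C(11,3) = 165. Together 294.
Add back pairs where two caps are both exceeded: 0 + 0 + 4 + 0 + 20 + 0 = 24.
By inclusion–exclusion the count is 364 − 294 + 24 = 94.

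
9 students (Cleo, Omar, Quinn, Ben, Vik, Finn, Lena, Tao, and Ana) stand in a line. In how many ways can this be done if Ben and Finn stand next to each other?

Place the 7 others and the Ben-Finn pair as 8 objects in a line; the pair has 2 internal arrangements.
That gives 2 × 8! = 2 × 40320 = 80640.

80640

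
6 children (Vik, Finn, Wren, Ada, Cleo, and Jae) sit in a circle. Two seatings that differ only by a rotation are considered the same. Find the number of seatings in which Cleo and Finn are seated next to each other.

Treat {Cleo, Finn} as one unit (2 internal orders) and seat the resulting 5 units around the table: (4)! circular arrangements.
So 2 × (4)! = 2 × 24 = 48.

48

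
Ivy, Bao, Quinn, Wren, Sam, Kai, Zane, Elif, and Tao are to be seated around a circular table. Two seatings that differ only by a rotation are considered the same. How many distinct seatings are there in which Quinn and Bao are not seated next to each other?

All circular seatings of 9 people number (8)! = 40320.
Those with Quinn next to Bao: fuse the pair into one unit and seat 8 units around a circle — 2·(7)! = 10080.
Subtracting, 40320 − 10080 = 30240.

30240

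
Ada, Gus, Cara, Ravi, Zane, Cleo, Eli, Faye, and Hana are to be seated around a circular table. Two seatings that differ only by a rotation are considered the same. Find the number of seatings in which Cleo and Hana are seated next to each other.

10080

Glue Cleo and Hana into a block (2 internal orders). Seating 8 units around a circle gives (7)! arrangements.
So 2 × (7)! = 2 × 5040 = 10080.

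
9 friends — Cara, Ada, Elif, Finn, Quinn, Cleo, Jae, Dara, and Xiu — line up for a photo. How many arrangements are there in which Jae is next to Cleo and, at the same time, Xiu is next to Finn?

Treat {Jae,Cleo} as one block (2 orders) and {Xiu,Finn} as another (2 orders).
That leaves 7 units to arrange: 2 × 2 × 7! = 4 × 5040 = 20160.

20160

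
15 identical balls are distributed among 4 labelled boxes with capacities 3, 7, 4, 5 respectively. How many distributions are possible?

By stars and bars, unrestricted non-negative solutions to x_1+…+x_4 = 15 number C(15+3,3) = 816.
Subtract solutions that violate a single cap (substitute x_i' = x_i − (cap_i+1)): x_1 ≥ 4 gives C(14,3) = 364; x_2 ≥ 8 gives C(10,3) = 120; x_3 ≥ 5 gives C(13,3) = 286; x_4 ≥ 6 gives C(12,3) = 220. Together 990.
Add back pairs where two caps are both exceeded: 20 + 84 + 56 + 10 + 4 + 35 = 209.
Subtract triples: 0 + 0 + 1 + 0 = 1.
By inclusion–exclusion the count is 816 − 990 + 209 − 1 = 34.

34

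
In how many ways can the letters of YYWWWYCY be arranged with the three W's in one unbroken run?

30

Treat the 3 copies of W as a single block. The multiset to arrange is then {WWW, C, Y, Y, Y, Y}, 6 items in all.
That gives (6)!/(4!) = 30 arrangements.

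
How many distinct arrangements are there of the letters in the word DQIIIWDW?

1680

Letter multiplicities in DQIIIWDW: D×2, I×3, Q×1, W×2.
The number of distinct arrangements is 8!/(3!·2!·2!) = 40320/24 = 1680.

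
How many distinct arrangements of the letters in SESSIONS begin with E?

With the first slot taken by E, it remains to arrange the other 7 letters (SSSIONS).
Those 7 letters have S appearing 4 times, giving (7)!/(4!) = 210.

210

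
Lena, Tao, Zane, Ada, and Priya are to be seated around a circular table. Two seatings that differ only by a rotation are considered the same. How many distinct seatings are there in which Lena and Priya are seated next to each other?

12

Glue Lena and Priya into a block (2 internal orders). Seating 4 units around a circle gives (3)! arrangements.
So 2 × (3)! = 2 × 6 = 12.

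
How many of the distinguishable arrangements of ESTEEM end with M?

20

With the last slot taken by M, it remains to arrange the other 5 letters (ESTEE).
Those 5 letters have E appearing 3 times, giving (5)!/(3!) = 20.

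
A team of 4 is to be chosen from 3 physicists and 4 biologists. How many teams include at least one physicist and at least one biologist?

34

Total 4-person selections from all 7: C(7,4) = 35.
Selections missing a whole group: no physicists → C(4,4) = 1; no biologists → C(3,4) = 0.
Both groups omitted at once is impossible, so 35 − 1 = 34.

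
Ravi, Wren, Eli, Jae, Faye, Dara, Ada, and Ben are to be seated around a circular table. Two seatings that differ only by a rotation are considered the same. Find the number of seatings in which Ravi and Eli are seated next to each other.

1440

Glue Ravi and Eli into a block (2 internal orders). Seating 7 units around a circle gives (6)! arrangements.
So 2 × (6)! = 2 × 720 = 1440.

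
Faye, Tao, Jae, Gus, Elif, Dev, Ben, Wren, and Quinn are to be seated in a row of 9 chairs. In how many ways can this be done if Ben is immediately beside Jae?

80640

Treat {Ben, Jae} as a single unit. There are 8 units to order, and the pair itself can be ordered 2 ways.
That gives 2 × 8! = 2 × 40320 = 80640.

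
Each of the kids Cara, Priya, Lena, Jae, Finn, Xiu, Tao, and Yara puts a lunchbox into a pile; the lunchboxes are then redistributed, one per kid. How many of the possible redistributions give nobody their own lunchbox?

14833

Let Aᵢ be the assignments in which kid i gets their own lunchbox. We want the size of the complement of A₁∪…∪A_8.
By inclusion–exclusion this is Σ_{j=0}^{8} (−1)^j C(8,j)·(8−j)!.
Computing: 40320 − 40320 + 20160 − 6720 + 1680 − 336 + 56 − 8 + 1 = 14833.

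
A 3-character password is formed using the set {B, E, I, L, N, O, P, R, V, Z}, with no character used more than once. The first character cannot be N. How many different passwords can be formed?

648

The first character has 10−1 = 9 choices (anything except N).
The remaining 2 characters are filled from the other 9 symbols without repetition: 9 × 8 = 72.
Total: 9 × 72 = 648.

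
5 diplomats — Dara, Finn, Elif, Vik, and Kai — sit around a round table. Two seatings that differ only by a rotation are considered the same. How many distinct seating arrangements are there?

Fix one person's seat to break rotational symmetry; the remaining 4 people can be arranged in (4)! = 24 ways.

24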